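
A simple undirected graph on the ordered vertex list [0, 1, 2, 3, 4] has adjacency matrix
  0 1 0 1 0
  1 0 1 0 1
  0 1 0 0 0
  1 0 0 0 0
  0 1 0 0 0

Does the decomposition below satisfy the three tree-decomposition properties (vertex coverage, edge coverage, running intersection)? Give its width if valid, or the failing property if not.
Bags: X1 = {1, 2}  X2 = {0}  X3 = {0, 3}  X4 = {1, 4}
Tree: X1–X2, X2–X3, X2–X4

A tree decomposition must satisfy three properties: every vertex lies in some bag; for every edge, both endpoints lie together in some bag; and for every vertex, the bags containing it form a connected subtree. Here edge (1,0) lies in no bag, so the decomposition is invalid.

No — edge (1,0) lies in no bag.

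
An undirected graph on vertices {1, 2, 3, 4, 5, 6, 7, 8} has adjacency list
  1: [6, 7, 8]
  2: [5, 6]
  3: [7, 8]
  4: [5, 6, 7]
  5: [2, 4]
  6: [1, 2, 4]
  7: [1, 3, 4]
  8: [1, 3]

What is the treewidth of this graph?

A width-2 tree decomposition is:
Bags: B1 = {3, 7, 8}  B2 = {1, 7, 8}  B3 = {1, 4, 7}  B4 = {1, 4, 6}  B5 = {4, 5, 6}  B6 = {2, 5, 6}
Tree: B1–B2, B2–B3, B3–B4, B4–B5, B5–B6
Each bag holds 3 vertices, so the decomposition has width 2, which upper-bounds the treewidth. The edges 3–8–1–7–3 form a cycle, so G is not a tree and its treewidth is at least 2. Combining the bounds, tw(G) = 2.

2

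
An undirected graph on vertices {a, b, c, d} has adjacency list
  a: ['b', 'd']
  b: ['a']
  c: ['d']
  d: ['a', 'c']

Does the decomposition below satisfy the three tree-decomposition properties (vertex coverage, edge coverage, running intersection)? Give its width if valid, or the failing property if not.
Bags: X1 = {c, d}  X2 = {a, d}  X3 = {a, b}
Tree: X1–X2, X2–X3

Vertex coverage: the bags together contain {a, b, c, d}, the full vertex set. Edge coverage: each edge of G has both endpoints in at least one bag. Running intersection: for every vertex, the bags containing it form a connected subtree. All three properties hold, so this is a valid tree decomposition of width max|bag| − 1 = 1, and hence tw(G) ≤ 1.

Yes; width 1.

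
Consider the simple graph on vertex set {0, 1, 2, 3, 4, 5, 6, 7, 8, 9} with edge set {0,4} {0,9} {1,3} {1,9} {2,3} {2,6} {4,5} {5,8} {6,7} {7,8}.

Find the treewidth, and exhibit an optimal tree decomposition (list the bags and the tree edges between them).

Treewidth 2.
One such decomposition:
Bags: B1 = {6, 7, 8}  B2 = {2, 6, 8}  B3 = {2, 3, 8}  B4 = {1, 3, 8}  B5 = {1, 8, 9}  B6 = {0, 8, 9}  B7 = {0, 4, 8}  B8 = {4, 5, 8}
Tree: B1–B2, B2–B3, B3–B4, B4–B5, B5–B6, B6–B7, B7–B8

Each bag holds 3 vertices, so the decomposition has width 2, which upper-bounds the treewidth. The edges 8–7–6–2–3–1–9–0–4–5–8 form a cycle, so G is not a tree and its treewidth is at least 2. Therefore the treewidth is 2.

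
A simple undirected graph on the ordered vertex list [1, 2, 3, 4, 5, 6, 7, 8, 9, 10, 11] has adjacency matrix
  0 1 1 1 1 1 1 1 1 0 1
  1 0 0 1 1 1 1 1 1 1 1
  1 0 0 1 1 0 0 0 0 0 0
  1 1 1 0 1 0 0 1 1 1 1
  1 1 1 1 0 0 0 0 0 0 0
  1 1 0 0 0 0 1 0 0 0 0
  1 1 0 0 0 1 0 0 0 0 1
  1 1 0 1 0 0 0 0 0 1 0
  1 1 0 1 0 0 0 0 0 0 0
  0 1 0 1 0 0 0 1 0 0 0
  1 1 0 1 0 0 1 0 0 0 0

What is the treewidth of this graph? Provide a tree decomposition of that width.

Treewidth 3.
Bags: B1 = {1, 2, 4, 5}  B2 = {1, 2, 4, 11}  B3 = {1, 2, 4, 8}  B4 = {1, 2, 7, 11}  B5 = {2, 4, 8, 10}  B6 = {1, 3, 4, 5}  B7 = {1, 2, 4, 9}  B8 = {1, 2, 6, 7}
Tree: B1–B2, B1–B3, B2–B4, B3–B5, B1–B6, B2–B7, B4–B8

Each bag holds 4 vertices, so the decomposition has width 3, which upper-bounds the treewidth. For the lower bound, the 4 vertices {1, 2, 4, 8} are pairwise adjacent, and any tree decomposition puts a clique entirely inside one bag — forcing width ≥ 3. Hence tw(G) = 3 exactly.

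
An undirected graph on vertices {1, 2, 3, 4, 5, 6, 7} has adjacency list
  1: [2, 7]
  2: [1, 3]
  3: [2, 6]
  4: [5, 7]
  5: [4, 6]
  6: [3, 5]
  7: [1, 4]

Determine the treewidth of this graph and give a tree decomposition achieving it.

Each bag holds 3 vertices, so the decomposition has width 2, which upper-bounds the treewidth. Since 3–6–5–4–7–1–2–3 is a cycle in G, G is not acyclic. Forests are exactly the graphs of treewidth ≤ 1, so tw(G) ≥ 2. The upper and lower bounds meet at 2, so that is the treewidth.

Treewidth 2.
One such decomposition:
Bags: B1 = {3, 5, 6}  B2 = {3, 4, 5}  B3 = {3, 4, 7}  B4 = {1, 3, 7}  B5 = {1, 2, 3}
Tree: B1–B2, B2–B3, B3–B4, B4–B5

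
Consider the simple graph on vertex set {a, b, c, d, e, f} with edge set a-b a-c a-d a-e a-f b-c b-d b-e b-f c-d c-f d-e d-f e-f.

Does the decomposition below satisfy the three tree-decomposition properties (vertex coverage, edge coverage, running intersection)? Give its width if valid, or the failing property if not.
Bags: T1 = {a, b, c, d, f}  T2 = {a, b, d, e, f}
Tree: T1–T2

Yes; width 4.

Every vertex of G appears in some bag (union = {a, b, c, d, e, f}); every edge is covered by a bag; and for each vertex v the set of bags containing v is connected in the bag tree. The decomposition is therefore valid. The largest bag has 5 vertices, so the width is 4.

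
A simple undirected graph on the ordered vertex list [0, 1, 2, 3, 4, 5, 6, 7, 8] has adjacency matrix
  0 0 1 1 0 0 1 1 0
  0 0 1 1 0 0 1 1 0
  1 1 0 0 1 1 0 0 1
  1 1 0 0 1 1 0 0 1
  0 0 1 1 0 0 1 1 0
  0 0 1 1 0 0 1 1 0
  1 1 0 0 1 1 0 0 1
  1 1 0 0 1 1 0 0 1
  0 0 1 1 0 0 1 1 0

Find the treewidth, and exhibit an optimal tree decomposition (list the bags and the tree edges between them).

Treewidth 4.
One optimal decomposition is:
Bags: B1 = {2, 3, 5, 6, 7}  B2 = {1, 2, 3, 6, 7}  B3 = {2, 3, 4, 6, 7}  B4 = {2, 3, 6, 7, 8}  B5 = {0, 2, 3, 6, 7}
Tree: B1–B2, B2–B3, B3–B4, B4–B5

Each bag holds 5 vertices, so the decomposition has width 4, which upper-bounds the treewidth. For the lower bound: the 5 vertex sets {5,7}, {1,3}, {4,6}, {2}, {8} are disjoint, each induces a connected subgraph, and every pair is joined by at least one edge of G. Contracting each set to a single vertex therefore yields K_{5} as a minor, and since treewidth is minor-monotone, tw(G) ≥ tw(K_{5}) = 4. Hence tw(G) = 4 exactly.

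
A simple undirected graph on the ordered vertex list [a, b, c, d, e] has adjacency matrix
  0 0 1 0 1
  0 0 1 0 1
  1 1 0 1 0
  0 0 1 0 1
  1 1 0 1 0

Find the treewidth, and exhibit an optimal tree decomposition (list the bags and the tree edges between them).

Each bag holds 3 vertices, so the decomposition has width 2, which upper-bounds the treewidth. For the lower bound, G contains the cycle c–b–e–a–c, so G is not a forest; only forests have treewidth ≤ 1, hence tw(G) ≥ 2. Therefore the treewidth is 2.

Treewidth 2.
One such decomposition:
Bags: B1 = {b, c, e}  B2 = {a, c, e}  B3 = {c, d, e}
Tree: B1–B2, B2–B3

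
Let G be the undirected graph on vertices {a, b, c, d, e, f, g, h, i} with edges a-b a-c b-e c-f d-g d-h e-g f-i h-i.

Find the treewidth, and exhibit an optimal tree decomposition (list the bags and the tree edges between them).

Treewidth 2.
One optimal decomposition is:
Bags: B1 = {a, c, f}  B2 = {a, f, i}  B3 = {a, h, i}  B4 = {a, d, h}  B5 = {a, d, g}  B6 = {a, e, g}  B7 = {a, b, e}
Tree: B1–B2, B2–B3, B3–B4, B4–B5, B5–B6, B6–B7

The largest bag has 3 vertices, giving width 2; this decomposition certifies tw(G) ≤ 2. For the lower bound, G contains the cycle a–c–f–i–h–d–g–e–b–a, so G is not a forest; only forests have treewidth ≤ 1, hence tw(G) ≥ 2. Combining the bounds, tw(G) = 2.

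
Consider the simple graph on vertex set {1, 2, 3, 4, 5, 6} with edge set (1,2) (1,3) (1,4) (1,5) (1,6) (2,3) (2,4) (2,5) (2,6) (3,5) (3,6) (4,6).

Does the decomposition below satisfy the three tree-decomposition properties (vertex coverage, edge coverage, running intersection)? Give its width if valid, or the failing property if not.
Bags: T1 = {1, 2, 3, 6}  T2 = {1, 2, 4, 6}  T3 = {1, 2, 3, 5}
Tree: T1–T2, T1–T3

Vertex coverage: the bags together contain {1, 2, 3, 4, 5, 6}, the full vertex set. Edge coverage: each edge of G has both endpoints in at least one bag. Running intersection: for every vertex, the bags containing it form a connected subtree. All three properties hold, so this is a valid tree decomposition of width max|bag| − 1 = 3, and hence tw(G) ≤ 3.

Yes; width 3.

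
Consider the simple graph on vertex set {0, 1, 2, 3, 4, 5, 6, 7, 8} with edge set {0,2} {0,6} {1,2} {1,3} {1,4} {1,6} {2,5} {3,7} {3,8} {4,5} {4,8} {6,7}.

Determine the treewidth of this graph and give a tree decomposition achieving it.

The largest bag has 4 vertices, giving width 3; this decomposition certifies tw(G) ≤ 3. For the lower bound: the 4 vertex sets {0,6,7}, {2}, {1}, {3,4,5,8} are disjoint, each induces a connected subgraph, and every pair is joined by at least one edge of G. Contracting each set to a single vertex therefore yields K_{4} as a minor, and since treewidth is minor-monotone, tw(G) ≥ tw(K_{4}) = 3. Combining the bounds, tw(G) = 3.

Treewidth 3.
One optimal decomposition is:
Bags: B1 = {0, 2, 6, 7}  B2 = {1, 2, 6, 7}  B3 = {1, 2, 3, 7}  B4 = {1, 2, 3, 5}  B5 = {1, 3, 4, 5}  B6 = {3, 4, 5, 8}
Tree: B1–B2, B2–B3, B3–B4, B4–B5, B5–B6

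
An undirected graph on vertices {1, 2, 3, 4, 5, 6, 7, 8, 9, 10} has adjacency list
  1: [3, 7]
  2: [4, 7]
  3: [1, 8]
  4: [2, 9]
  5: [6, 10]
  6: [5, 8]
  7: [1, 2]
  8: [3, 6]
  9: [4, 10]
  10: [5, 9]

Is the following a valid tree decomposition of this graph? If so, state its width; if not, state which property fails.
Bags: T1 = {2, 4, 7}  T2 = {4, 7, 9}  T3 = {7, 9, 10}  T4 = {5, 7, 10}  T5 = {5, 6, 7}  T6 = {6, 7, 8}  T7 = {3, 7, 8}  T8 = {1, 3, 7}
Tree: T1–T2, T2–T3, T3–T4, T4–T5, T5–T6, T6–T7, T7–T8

Yes; width 2.

Every vertex of G appears in some bag (union = {1, 2, 3, 4, 5, 6, 7, 8, 9, 10}); every edge is covered by a bag; and for each vertex v the set of bags containing v is connected in the bag tree. The decomposition is therefore valid. The largest bag has 3 vertices, so the width is 2.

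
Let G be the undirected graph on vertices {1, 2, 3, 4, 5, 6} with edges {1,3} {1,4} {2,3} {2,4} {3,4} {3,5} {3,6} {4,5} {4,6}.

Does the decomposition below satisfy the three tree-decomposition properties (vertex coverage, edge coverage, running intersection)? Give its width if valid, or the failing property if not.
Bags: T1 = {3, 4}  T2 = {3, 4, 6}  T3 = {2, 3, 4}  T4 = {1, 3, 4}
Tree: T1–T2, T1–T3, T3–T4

A tree decomposition must satisfy three properties: every vertex lies in some bag; for every edge, both endpoints lie together in some bag; and for every vertex, the bags containing it form a connected subtree. Here vertex 5 appears in no bag, so the decomposition is invalid.

No — vertex 5 appears in no bag.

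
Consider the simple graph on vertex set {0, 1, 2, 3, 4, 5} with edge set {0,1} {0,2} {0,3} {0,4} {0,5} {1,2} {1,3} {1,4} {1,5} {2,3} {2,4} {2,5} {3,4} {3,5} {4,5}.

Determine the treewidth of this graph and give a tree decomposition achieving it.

With just one bag of size 6, the width is 6 − 1 = 5, so tw(G) ≤ 5. On the other hand G contains the 6-clique {0, 1, 2, 3, 4, 5}. A clique must lie in a single bag of any decomposition, so no decomposition can have width below 5. Hence tw(G) = 5 exactly.

Treewidth 5.
Bags: B1 = {0, 1, 2, 3, 4, 5}
Tree: (single bag)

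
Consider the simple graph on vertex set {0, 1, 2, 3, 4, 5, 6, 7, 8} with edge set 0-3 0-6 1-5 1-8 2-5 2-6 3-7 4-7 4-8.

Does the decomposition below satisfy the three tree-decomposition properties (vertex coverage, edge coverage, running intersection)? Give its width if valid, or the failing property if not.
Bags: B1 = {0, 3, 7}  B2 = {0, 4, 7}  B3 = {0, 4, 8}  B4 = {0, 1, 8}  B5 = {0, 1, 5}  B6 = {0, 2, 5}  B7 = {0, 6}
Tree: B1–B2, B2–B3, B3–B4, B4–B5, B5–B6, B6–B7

No — edge (2,6) lies in no bag.

A tree decomposition must satisfy three properties: every vertex lies in some bag; for every edge, both endpoints lie together in some bag; and for every vertex, the bags containing it form a connected subtree. Here edge (2,6) lies in no bag, so the decomposition is invalid.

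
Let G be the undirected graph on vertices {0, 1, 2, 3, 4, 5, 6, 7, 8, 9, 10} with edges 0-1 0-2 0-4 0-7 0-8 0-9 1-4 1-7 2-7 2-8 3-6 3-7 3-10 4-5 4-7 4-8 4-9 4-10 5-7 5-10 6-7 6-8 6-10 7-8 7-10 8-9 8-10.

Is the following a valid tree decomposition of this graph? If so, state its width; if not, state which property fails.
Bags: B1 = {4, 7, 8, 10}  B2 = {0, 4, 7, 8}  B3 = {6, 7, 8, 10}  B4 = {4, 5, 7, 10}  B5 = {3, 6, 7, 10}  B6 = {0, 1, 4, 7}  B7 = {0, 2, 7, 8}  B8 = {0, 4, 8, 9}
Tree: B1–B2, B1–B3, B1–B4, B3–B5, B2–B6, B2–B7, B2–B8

Yes; width 3.

Vertex coverage: the bags together contain {0, 1, 2, 3, 4, 5, 6, 7, 8, 9, 10}, the full vertex set. Edge coverage: each edge of G has both endpoints in at least one bag. Running intersection: for every vertex, the bags containing it form a connected subtree. All three properties hold, so this is a valid tree decomposition of width max|bag| − 1 = 3, and hence tw(G) ≤ 3.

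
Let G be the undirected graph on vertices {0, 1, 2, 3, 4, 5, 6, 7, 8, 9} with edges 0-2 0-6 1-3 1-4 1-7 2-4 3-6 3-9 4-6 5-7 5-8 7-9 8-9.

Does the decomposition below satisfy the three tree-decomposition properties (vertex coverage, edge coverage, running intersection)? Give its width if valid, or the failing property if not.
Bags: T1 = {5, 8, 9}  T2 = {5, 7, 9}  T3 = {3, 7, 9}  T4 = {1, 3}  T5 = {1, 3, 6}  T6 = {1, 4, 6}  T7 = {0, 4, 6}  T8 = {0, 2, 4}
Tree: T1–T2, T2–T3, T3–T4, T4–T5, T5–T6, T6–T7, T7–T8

No — edge (7,1) lies in no bag.

A tree decomposition must satisfy three properties: every vertex lies in some bag; for every edge, both endpoints lie together in some bag; and for every vertex, the bags containing it form a connected subtree. Here edge (7,1) lies in no bag, so the decomposition is invalid.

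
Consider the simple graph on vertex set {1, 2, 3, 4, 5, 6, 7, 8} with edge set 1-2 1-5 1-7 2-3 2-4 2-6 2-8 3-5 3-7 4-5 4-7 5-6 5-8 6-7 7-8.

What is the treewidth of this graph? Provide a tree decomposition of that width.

Treewidth 3.
One optimal decomposition is:
Bags: B1 = {2, 5, 7, 8}  B2 = {2, 4, 5, 7}  B3 = {2, 5, 6, 7}  B4 = {1, 2, 5, 7}  B5 = {2, 3, 5, 7}
Tree: B1–B2, B2–B3, B3–B4, B4–B5

Every bag has size at most 4, so the width is 4 − 1 = 3 and tw(G) ≤ 3. For the lower bound: the 4 vertex sets {5,8}, {4,7}, {2}, {6} are disjoint, each induces a connected subgraph, and every pair is joined by at least one edge of G. Contracting each set to a single vertex therefore yields K_{4} as a minor, and since treewidth is minor-monotone, tw(G) ≥ tw(K_{4}) = 3. Therefore the treewidth is 3.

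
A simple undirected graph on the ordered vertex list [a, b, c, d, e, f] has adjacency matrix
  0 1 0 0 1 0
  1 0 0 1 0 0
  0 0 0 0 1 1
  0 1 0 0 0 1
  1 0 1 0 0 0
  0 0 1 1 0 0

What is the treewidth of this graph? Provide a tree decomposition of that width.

Treewidth 2.
One optimal decomposition is:
Bags: B1 = {c, d, f}  B2 = {c, d, e}  B3 = {a, d, e}  B4 = {a, b, d}
Tree: B1–B2, B2–B3, B3–B4

Each bag holds 3 vertices, so the decomposition has width 2, which upper-bounds the treewidth. For the lower bound, G contains the cycle d–f–c–e–a–b–d, so G is not a forest; only forests have treewidth ≤ 1, hence tw(G) ≥ 2. Therefore the treewidth is 2.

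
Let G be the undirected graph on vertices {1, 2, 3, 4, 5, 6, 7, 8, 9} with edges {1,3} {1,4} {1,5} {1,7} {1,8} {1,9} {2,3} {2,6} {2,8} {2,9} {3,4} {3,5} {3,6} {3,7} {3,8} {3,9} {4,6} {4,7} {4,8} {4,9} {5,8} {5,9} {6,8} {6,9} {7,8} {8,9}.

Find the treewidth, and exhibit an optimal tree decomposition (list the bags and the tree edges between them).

Treewidth 4.
One optimal decomposition is:
Bags: B1 = {3, 4, 6, 8, 9}  B2 = {2, 3, 6, 8, 9}  B3 = {1, 3, 4, 8, 9}  B4 = {1, 3, 4, 7, 8}  B5 = {1, 3, 5, 8, 9}
Tree: B1–B2, B1–B3, B3–B4, B3–B5

Each bag holds 5 vertices, so the decomposition has width 4, which upper-bounds the treewidth. For the lower bound, the 5 vertices {1, 3, 4, 8, 9} are pairwise adjacent, and any tree decomposition puts a clique entirely inside one bag — forcing width ≥ 4. Combining the bounds, tw(G) = 4.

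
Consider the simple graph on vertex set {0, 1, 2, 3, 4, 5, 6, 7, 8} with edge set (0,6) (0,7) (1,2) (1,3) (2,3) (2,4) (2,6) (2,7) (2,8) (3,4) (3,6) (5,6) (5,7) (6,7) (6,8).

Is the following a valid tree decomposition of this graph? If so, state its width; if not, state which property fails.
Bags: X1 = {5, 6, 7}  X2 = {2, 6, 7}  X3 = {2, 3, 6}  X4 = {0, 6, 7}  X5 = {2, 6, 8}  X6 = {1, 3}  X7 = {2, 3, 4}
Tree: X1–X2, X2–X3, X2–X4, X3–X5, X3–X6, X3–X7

No — edge (2,1) lies in no bag.

A tree decomposition must satisfy three properties: every vertex lies in some bag; for every edge, both endpoints lie together in some bag; and for every vertex, the bags containing it form a connected subtree. Here edge (2,1) lies in no bag, so the decomposition is invalid.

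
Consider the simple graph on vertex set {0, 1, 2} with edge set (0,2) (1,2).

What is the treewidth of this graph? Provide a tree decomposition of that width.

Every bag has size at most 2, so the width is 2 − 1 = 1 and tw(G) ≤ 1. G has an edge, so its treewidth is at least 1. The upper and lower bounds meet at 1, so that is the treewidth.

Treewidth 1.
One such decomposition:
Bags: B1 = {1, 2}  B2 = {0, 2}
Tree: B1–B2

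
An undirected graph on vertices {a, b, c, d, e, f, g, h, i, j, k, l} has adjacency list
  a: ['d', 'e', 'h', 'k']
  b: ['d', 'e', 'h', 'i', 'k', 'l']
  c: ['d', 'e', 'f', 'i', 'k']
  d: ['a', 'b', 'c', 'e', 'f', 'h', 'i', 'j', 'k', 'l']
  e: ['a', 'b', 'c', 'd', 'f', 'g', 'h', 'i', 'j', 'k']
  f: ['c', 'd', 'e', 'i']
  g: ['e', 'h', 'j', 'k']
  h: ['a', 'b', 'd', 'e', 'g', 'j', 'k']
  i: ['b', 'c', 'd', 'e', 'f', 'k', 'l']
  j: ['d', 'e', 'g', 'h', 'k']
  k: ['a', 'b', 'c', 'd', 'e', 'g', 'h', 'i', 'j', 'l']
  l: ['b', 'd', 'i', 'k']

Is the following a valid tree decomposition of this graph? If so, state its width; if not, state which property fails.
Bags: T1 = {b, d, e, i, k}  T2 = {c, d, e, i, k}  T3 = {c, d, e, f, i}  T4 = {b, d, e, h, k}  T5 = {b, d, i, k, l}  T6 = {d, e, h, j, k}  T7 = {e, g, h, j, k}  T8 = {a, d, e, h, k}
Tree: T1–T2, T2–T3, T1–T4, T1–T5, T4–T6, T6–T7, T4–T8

Checking the three conditions: (i) the bags cover all of {a, b, c, d, e, f, g, h, i, j, k, l}; (ii) for each edge, some bag contains both endpoints; (iii) the bags containing any fixed vertex form a subtree. All hold, so the decomposition is valid with width 5 − 1 = 4.

Yes; width 4.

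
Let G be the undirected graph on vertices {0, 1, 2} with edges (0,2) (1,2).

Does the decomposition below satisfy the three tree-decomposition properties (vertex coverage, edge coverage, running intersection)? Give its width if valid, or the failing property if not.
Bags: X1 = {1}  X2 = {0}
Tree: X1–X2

No — vertex 2 appears in no bag.

A tree decomposition must satisfy three properties: every vertex lies in some bag; for every edge, both endpoints lie together in some bag; and for every vertex, the bags containing it form a connected subtree. Here vertex 2 appears in no bag, so the decomposition is invalid.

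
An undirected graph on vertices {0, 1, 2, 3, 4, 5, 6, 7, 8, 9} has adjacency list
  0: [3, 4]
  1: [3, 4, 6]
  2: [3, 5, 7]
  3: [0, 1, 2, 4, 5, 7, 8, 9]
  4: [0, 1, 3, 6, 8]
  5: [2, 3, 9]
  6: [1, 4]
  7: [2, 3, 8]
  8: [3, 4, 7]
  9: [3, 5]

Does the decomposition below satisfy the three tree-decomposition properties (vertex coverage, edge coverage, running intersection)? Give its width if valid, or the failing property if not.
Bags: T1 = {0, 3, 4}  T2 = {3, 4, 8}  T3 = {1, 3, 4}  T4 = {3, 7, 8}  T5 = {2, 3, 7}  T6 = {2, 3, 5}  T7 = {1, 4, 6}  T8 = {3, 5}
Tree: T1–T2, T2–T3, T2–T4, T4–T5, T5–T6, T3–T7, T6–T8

A tree decomposition must satisfy three properties: every vertex lies in some bag; for every edge, both endpoints lie together in some bag; and for every vertex, the bags containing it form a connected subtree. Here vertex 9 appears in no bag, so the decomposition is invalid.

No — vertex 9 appears in no bag.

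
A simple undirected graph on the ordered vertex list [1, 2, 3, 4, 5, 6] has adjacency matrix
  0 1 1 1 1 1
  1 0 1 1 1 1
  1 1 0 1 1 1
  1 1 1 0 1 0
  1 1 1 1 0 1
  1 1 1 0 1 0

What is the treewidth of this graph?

4

A width-4 tree decomposition is:
Bags: B1 = {1, 2, 3, 5, 6}  B2 = {1, 2, 3, 4, 5}
Tree: B1–B2
Every bag has size at most 5, so the width is 5 − 1 = 4 and tw(G) ≤ 4. Conversely, {1, 2, 3, 4, 5} is a clique of size 5, and the vertices of any clique must share a bag in every tree decomposition; so some bag has ≥ 5 vertices and tw(G) ≥ 4. Therefore the treewidth is 4.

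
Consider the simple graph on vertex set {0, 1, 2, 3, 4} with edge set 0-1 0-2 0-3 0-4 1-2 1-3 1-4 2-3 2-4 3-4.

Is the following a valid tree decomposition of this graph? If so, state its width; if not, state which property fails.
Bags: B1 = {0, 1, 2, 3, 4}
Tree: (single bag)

Checking the three conditions: (i) the bags cover all of {0, 1, 2, 3, 4}; (ii) for each edge, some bag contains both endpoints; (iii) the bags containing any fixed vertex form a subtree. All hold, so the decomposition is valid with width 5 − 1 = 4.

Yes; width 4.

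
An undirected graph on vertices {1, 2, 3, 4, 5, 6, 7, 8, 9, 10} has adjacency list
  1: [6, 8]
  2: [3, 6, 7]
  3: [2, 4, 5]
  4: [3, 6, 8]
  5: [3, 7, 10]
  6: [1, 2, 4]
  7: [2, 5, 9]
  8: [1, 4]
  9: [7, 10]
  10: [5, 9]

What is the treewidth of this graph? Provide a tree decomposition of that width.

The largest bag has 3 vertices, giving width 2; this decomposition certifies tw(G) ≤ 2. For the lower bound, G contains the cycle 8–1–6–4–8, so G is not a forest; only forests have treewidth ≤ 1, hence tw(G) ≥ 2. Hence tw(G) = 2 exactly.

Treewidth 2.
Bags: B1 = {1, 4, 8}  B2 = {1, 4, 6}  B3 = {3, 4, 6}  B4 = {2, 3, 6}  B5 = {2, 3, 5}  B6 = {2, 5, 7}  B7 = {5, 7, 10}  B8 = {7, 9, 10}
Tree: B1–B2, B2–B3, B3–B4, B4–B5, B5–B6, B6–B7, B7–B8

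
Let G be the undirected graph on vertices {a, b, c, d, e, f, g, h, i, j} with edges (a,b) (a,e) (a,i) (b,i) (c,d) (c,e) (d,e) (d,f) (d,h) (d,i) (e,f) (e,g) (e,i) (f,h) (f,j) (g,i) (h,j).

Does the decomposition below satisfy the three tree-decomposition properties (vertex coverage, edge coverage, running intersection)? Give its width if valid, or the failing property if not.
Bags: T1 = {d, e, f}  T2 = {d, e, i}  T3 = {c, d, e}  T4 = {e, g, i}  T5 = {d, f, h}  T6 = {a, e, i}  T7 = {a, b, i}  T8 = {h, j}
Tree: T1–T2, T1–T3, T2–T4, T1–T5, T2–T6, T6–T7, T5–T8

A tree decomposition must satisfy three properties: every vertex lies in some bag; for every edge, both endpoints lie together in some bag; and for every vertex, the bags containing it form a connected subtree. Here edge (f,j) lies in no bag, so the decomposition is invalid.

No — edge (f,j) lies in no bag.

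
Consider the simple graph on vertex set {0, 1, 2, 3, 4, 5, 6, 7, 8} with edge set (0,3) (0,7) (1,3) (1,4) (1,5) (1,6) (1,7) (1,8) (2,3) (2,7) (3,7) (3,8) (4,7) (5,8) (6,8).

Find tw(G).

2

A width-2 tree decomposition is:
Bags: B1 = {1, 3, 7}  B2 = {1, 3, 8}  B3 = {1, 4, 7}  B4 = {1, 6, 8}  B5 = {1, 5, 8}  B6 = {0, 3, 7}  B7 = {2, 3, 7}
Tree: B1–B2, B1–B3, B2–B4, B2–B5, B1–B6, B6–B7
Every bag has size at most 3, so the width is 3 − 1 = 2 and tw(G) ≤ 2. For the lower bound, the 3 vertices {0, 3, 7} are pairwise adjacent, and any tree decomposition puts a clique entirely inside one bag — forcing width ≥ 2. The upper and lower bounds meet at 2, so that is the treewidth.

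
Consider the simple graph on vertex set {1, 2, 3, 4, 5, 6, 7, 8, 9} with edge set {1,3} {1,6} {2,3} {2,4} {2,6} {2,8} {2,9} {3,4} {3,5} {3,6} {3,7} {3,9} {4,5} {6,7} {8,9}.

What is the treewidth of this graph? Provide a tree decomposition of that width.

Treewidth 2.
One such decomposition:
Bags: B1 = {2, 3, 6}  B2 = {1, 3, 6}  B3 = {3, 6, 7}  B4 = {2, 3, 4}  B5 = {2, 3, 9}  B6 = {3, 4, 5}  B7 = {2, 8, 9}
Tree: B1–B2, B1–B3, B1–B4, B4–B5, B4–B6, B5–B7

Each bag holds 3 vertices, so the decomposition has width 2, which upper-bounds the treewidth. For the lower bound, the 3 vertices {2, 8, 9} are pairwise adjacent, and any tree decomposition puts a clique entirely inside one bag — forcing width ≥ 2. The upper and lower bounds meet at 2, so that is the treewidth.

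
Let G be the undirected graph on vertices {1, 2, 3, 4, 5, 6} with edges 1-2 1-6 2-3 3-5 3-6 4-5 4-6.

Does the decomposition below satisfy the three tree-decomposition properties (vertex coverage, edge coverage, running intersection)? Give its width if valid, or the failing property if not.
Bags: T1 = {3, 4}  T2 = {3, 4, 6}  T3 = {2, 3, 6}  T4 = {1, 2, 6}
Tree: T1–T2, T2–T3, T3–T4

A tree decomposition must satisfy three properties: every vertex lies in some bag; for every edge, both endpoints lie together in some bag; and for every vertex, the bags containing it form a connected subtree. Here vertex 5 appears in no bag, so the decomposition is invalid.

No — vertex 5 appears in no bag.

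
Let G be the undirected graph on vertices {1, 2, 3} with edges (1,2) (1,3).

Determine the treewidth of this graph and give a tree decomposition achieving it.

Treewidth 1.
One such decomposition:
Bags: B1 = {1, 3}  B2 = {1, 2}
Tree: B1–B2

The largest bag has 2 vertices, giving width 1; this decomposition certifies tw(G) ≤ 1. G has an edge, so its treewidth is at least 1. Combining the bounds, tw(G) = 1.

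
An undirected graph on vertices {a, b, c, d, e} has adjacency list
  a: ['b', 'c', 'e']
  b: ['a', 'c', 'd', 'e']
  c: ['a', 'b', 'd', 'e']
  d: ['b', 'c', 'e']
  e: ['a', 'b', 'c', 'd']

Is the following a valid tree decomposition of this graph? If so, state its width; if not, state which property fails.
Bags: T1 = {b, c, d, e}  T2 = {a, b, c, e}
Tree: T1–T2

Yes; width 3.

Checking the three conditions: (i) the bags cover all of {a, b, c, d, e}; (ii) for each edge, some bag contains both endpoints; (iii) the bags containing any fixed vertex form a subtree. All hold, so the decomposition is valid with width 4 − 1 = 3.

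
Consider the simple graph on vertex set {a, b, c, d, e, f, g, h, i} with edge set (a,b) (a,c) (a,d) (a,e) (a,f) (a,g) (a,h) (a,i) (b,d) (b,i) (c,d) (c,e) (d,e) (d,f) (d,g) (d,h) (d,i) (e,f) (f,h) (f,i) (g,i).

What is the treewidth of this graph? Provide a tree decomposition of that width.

Every bag has size at most 4, so the width is 4 − 1 = 3 and tw(G) ≤ 3. Conversely, {a, d, g, i} is a clique of size 4, and the vertices of any clique must share a bag in every tree decomposition; so some bag has ≥ 4 vertices and tw(G) ≥ 3. Therefore the treewidth is 3.

Treewidth 3.
One such decomposition:
Bags: B1 = {a, d, f, i}  B2 = {a, d, g, i}  B3 = {a, d, e, f}  B4 = {a, d, f, h}  B5 = {a, c, d, e}  B6 = {a, b, d, i}
Tree: B1–B2, B1–B3, B3–B4, B3–B5, B1–B6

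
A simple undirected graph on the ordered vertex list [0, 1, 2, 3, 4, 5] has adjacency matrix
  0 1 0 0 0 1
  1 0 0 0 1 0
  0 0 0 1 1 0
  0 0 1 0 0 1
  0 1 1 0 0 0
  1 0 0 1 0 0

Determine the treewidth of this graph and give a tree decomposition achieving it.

Every bag has size at most 3, so the width is 3 − 1 = 2 and tw(G) ≤ 2. Since 4–1–0–5–3–2–4 is a cycle in G, G is not acyclic. Forests are exactly the graphs of treewidth ≤ 1, so tw(G) ≥ 2. Combining the bounds, tw(G) = 2.

Treewidth 2.
Bags: B1 = {0, 1, 4}  B2 = {0, 4, 5}  B3 = {3, 4, 5}  B4 = {2, 3, 4}
Tree: B1–B2, B2–B3, B3–B4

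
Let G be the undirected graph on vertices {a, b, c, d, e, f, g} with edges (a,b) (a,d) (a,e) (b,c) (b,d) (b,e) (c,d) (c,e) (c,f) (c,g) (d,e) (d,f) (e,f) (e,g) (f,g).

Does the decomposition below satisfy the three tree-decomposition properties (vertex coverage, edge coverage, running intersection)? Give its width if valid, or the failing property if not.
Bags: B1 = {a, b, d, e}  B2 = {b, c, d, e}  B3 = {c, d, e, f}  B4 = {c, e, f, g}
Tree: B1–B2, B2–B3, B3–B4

Checking the three conditions: (i) the bags cover all of {a, b, c, d, e, f, g}; (ii) for each edge, some bag contains both endpoints; (iii) the bags containing any fixed vertex form a subtree. All hold, so the decomposition is valid with width 4 − 1 = 3.

Yes; width 3.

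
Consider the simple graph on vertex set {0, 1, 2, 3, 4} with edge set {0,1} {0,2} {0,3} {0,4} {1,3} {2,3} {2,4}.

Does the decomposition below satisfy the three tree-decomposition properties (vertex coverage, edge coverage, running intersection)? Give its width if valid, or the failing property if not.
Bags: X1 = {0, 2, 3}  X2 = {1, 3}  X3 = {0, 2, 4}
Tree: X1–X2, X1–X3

No — edge (0,1) lies in no bag.

A tree decomposition must satisfy three properties: every vertex lies in some bag; for every edge, both endpoints lie together in some bag; and for every vertex, the bags containing it form a connected subtree. Here edge (0,1) lies in no bag, so the decomposition is invalid.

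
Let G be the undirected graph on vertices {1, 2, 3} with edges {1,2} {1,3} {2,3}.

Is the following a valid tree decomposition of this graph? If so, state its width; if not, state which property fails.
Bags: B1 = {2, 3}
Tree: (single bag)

A tree decomposition must satisfy three properties: every vertex lies in some bag; for every edge, both endpoints lie together in some bag; and for every vertex, the bags containing it form a connected subtree. Here vertex 1 appears in no bag, so the decomposition is invalid.

No — vertex 1 appears in no bag.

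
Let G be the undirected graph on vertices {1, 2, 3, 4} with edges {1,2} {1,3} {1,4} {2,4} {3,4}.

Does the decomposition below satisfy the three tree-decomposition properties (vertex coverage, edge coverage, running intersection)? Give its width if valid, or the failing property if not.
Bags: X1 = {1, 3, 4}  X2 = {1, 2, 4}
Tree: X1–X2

Vertex coverage: the bags together contain {1, 2, 3, 4}, the full vertex set. Edge coverage: each edge of G has both endpoints in at least one bag. Running intersection: for every vertex, the bags containing it form a connected subtree. All three properties hold, so this is a valid tree decomposition of width max|bag| − 1 = 2, and hence tw(G) ≤ 2.

Yes; width 2.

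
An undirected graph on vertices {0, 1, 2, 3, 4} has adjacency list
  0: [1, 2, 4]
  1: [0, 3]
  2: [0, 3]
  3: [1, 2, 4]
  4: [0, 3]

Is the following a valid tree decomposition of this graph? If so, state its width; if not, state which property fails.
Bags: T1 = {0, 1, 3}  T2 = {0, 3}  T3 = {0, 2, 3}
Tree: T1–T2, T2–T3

A tree decomposition must satisfy three properties: every vertex lies in some bag; for every edge, both endpoints lie together in some bag; and for every vertex, the bags containing it form a connected subtree. Here vertex 4 appears in no bag, so the decomposition is invalid.

No — vertex 4 appears in no bag.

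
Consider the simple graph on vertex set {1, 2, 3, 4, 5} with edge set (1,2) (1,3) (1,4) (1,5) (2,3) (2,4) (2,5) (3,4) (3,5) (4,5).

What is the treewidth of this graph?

4

A width-4 tree decomposition is:
Bags: B1 = {1, 2, 3, 4, 5}
Tree: (single bag)
With just one bag of size 5, the width is 5 − 1 = 4, so tw(G) ≤ 4. Conversely, {1, 2, 3, 4, 5} is a clique of size 5, and the vertices of any clique must share a bag in every tree decomposition; so some bag has ≥ 5 vertices and tw(G) ≥ 4. Hence tw(G) = 4 exactly.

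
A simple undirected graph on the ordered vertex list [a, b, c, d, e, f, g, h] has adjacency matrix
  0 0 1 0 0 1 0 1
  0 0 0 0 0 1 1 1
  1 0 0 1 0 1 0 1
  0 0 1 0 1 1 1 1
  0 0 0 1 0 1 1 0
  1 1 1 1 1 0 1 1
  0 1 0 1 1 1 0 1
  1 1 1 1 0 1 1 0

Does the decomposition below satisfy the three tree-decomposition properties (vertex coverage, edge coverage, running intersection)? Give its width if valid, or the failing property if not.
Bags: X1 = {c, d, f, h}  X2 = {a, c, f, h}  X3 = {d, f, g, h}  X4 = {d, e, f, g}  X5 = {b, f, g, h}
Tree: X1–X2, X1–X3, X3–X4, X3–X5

Checking the three conditions: (i) the bags cover all of {a, b, c, d, e, f, g, h}; (ii) for each edge, some bag contains both endpoints; (iii) the bags containing any fixed vertex form a subtree. All hold, so the decomposition is valid with width 4 − 1 = 3.

Yes; width 3.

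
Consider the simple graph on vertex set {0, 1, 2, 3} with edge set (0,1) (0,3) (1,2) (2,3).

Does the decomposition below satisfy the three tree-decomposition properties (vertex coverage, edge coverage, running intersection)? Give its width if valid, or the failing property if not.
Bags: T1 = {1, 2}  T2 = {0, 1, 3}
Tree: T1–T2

No — edge (3,2) lies in no bag.

A tree decomposition must satisfy three properties: every vertex lies in some bag; for every edge, both endpoints lie together in some bag; and for every vertex, the bags containing it form a connected subtree. Here edge (3,2) lies in no bag, so the decomposition is invalid.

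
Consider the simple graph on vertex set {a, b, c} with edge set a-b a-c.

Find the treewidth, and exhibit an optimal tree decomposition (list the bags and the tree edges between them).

Treewidth 1.
Bags: B1 = {a, c}  B2 = {a, b}
Tree: B1–B2

Each bag holds 2 vertices, so the decomposition has width 1, which upper-bounds the treewidth. Any graph with an edge has treewidth ≥ 1, and G has the edge c–a. The upper and lower bounds meet at 1, so that is the treewidth.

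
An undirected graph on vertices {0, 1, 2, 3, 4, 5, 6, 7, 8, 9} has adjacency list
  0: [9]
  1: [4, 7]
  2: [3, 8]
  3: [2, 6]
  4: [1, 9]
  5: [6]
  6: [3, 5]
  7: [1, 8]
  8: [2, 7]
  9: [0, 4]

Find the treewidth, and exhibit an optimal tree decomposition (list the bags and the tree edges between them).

Each bag holds 2 vertices, so the decomposition has width 1, which upper-bounds the treewidth. Since G has at least one edge (e.g. 0–9), it is not an edgeless graph, so tw(G) ≥ 1. Therefore the treewidth is 1.

Treewidth 1.
One such decomposition:
Bags: B1 = {0, 9}  B2 = {4, 9}  B3 = {1, 4}  B4 = {1, 7}  B5 = {7, 8}  B6 = {2, 8}  B7 = {2, 3}  B8 = {3, 6}  B9 = {5, 6}
Tree: B1–B2, B2–B3, B3–B4, B4–B5, B5–B6, B6–B7, B7–B8, B8–B9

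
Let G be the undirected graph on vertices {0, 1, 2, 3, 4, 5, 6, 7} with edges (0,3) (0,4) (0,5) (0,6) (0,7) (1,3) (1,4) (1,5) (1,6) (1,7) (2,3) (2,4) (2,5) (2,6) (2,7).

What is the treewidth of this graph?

3

A width-3 tree decomposition is:
Bags: B1 = {0, 1, 2, 7}  B2 = {0, 1, 2, 3}  B3 = {0, 1, 2, 6}  B4 = {0, 1, 2, 4}  B5 = {0, 1, 2, 5}
Tree: B1–B2, B2–B3, B3–B4, B4–B5
The largest bag has 4 vertices, giving width 3; this decomposition certifies tw(G) ≤ 3. For the lower bound: the 4 vertex sets {2,7}, {0,3}, {1}, {6} are disjoint, each induces a connected subgraph, and every pair is joined by at least one edge of G. Contracting each set to a single vertex therefore yields K_{4} as a minor, and since treewidth is minor-monotone, tw(G) ≥ tw(K_{4}) = 3. Combining the bounds, tw(G) = 3.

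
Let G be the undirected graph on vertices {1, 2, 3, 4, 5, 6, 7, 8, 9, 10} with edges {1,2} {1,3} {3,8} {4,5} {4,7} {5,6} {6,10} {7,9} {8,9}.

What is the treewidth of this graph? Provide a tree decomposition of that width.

Each bag holds 2 vertices, so the decomposition has width 1, which upper-bounds the treewidth. Since G has at least one edge (e.g. 2–1), it is not an edgeless graph, so tw(G) ≥ 1. Hence tw(G) = 1 exactly.

Treewidth 1.
Bags: B1 = {1, 2}  B2 = {1, 3}  B3 = {3, 8}  B4 = {8, 9}  B5 = {7, 9}  B6 = {4, 7}  B7 = {4, 5}  B8 = {5, 6}  B9 = {6, 10}
Tree: B1–B2, B2–B3, B3–B4, B4–B5, B5–B6, B6–B7, B7–B8, B8–B9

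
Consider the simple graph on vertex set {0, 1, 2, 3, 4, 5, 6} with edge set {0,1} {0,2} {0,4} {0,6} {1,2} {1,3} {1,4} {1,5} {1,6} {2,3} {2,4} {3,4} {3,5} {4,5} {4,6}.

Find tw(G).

3

A width-3 tree decomposition is:
Bags: B1 = {1, 2, 3, 4}  B2 = {0, 1, 2, 4}  B3 = {1, 3, 4, 5}  B4 = {0, 1, 4, 6}
Tree: B1–B2, B1–B3, B2–B4
Every bag has size at most 4, so the width is 4 − 1 = 3 and tw(G) ≤ 3. Conversely, {0, 1, 2, 4} is a clique of size 4, and the vertices of any clique must share a bag in every tree decomposition; so some bag has ≥ 4 vertices and tw(G) ≥ 3. Hence tw(G) = 3 exactly.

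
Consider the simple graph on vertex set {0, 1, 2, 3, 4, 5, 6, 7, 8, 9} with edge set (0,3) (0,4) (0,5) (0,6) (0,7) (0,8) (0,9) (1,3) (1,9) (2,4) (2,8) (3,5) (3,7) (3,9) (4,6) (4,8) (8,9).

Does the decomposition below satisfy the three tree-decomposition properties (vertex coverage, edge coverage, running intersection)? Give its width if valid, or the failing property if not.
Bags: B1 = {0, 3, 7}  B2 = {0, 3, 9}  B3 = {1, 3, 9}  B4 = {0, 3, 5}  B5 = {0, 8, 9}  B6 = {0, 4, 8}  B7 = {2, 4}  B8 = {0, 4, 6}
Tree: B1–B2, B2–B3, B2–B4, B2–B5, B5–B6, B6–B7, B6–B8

No — edge (8,2) lies in no bag.

A tree decomposition must satisfy three properties: every vertex lies in some bag; for every edge, both endpoints lie together in some bag; and for every vertex, the bags containing it form a connected subtree. Here edge (8,2) lies in no bag, so the decomposition is invalid.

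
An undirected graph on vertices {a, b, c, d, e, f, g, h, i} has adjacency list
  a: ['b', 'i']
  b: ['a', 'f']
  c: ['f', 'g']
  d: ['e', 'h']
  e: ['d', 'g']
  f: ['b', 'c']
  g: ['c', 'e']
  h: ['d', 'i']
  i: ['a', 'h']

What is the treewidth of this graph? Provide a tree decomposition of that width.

Each bag holds 3 vertices, so the decomposition has width 2, which upper-bounds the treewidth. The edges a–b–f–c–g–e–d–h–i–a form a cycle, so G is not a tree and its treewidth is at least 2. The upper and lower bounds meet at 2, so that is the treewidth.

Treewidth 2.
Bags: B1 = {a, b, f}  B2 = {a, c, f}  B3 = {a, c, g}  B4 = {a, e, g}  B5 = {a, d, e}  B6 = {a, d, h}  B7 = {a, h, i}
Tree: B1–B2, B2–B3, B3–B4, B4–B5, B5–B6, B6–B7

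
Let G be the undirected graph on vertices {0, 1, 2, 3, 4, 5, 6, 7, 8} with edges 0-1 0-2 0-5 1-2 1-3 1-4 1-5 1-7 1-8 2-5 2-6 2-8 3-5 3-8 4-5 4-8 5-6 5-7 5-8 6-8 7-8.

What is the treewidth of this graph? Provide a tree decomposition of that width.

Treewidth 3.
Bags: B1 = {1, 5, 7, 8}  B2 = {1, 4, 5, 8}  B3 = {1, 2, 5, 8}  B4 = {2, 5, 6, 8}  B5 = {1, 3, 5, 8}  B6 = {0, 1, 2, 5}
Tree: B1–B2, B2–B3, B3–B4, B2–B5, B3–B6

Each bag holds 4 vertices, so the decomposition has width 3, which upper-bounds the treewidth. Conversely, {0, 1, 2, 5} is a clique of size 4, and the vertices of any clique must share a bag in every tree decomposition; so some bag has ≥ 4 vertices and tw(G) ≥ 3. The upper and lower bounds meet at 3, so that is the treewidth.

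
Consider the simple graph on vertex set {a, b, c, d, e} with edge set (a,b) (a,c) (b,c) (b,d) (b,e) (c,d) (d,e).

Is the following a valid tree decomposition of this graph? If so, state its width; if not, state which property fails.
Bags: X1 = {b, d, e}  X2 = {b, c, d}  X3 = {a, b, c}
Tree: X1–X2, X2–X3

Checking the three conditions: (i) the bags cover all of {a, b, c, d, e}; (ii) for each edge, some bag contains both endpoints; (iii) the bags containing any fixed vertex form a subtree. All hold, so the decomposition is valid with width 3 − 1 = 2.

Yes; width 2.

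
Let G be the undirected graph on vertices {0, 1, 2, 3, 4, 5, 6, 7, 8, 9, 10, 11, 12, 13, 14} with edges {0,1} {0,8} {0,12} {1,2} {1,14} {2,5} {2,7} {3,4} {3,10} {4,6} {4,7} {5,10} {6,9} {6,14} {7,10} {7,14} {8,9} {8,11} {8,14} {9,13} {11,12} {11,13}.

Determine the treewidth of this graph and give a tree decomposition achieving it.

Treewidth 3.
Bags: B1 = {0, 11, 12, 13}  B2 = {0, 8, 11, 13}  B3 = {0, 8, 9, 13}  B4 = {0, 1, 8, 9}  B5 = {1, 8, 9, 14}  B6 = {1, 6, 9, 14}  B7 = {1, 2, 6, 14}  B8 = {2, 6, 7, 14}  B9 = {2, 4, 6, 7}  B10 = {2, 4, 5, 7}  B11 = {4, 5, 7, 10}  B12 = {3, 4, 5, 10}
Tree: B1–B2, B2–B3, B3–B4, B4–B5, B5–B6, B6–B7, B7–B8, B8–B9, B9–B10, B10–B11, B11–B12

The largest bag has 4 vertices, giving width 3; this decomposition certifies tw(G) ≤ 3. For the lower bound: the 4 vertex sets {11,12,13}, {0}, {8}, {1,6,9,14} are disjoint, each induces a connected subgraph, and every pair is joined by at least one edge of G. Contracting each set to a single vertex therefore yields K_{4} as a minor, and since treewidth is minor-monotone, tw(G) ≥ tw(K_{4}) = 3. The upper and lower bounds meet at 3, so that is the treewidth.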